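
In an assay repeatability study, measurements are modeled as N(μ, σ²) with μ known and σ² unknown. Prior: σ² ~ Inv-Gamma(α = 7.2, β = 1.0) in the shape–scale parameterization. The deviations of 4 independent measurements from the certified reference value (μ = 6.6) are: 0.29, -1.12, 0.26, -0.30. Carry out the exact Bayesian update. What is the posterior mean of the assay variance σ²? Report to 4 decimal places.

With known mean μ and an Inverse-Gamma(α, β) prior on σ², the Normal likelihood is conjugate: posterior is Inv-Gamma(α + n/2, β + Σ(xᵢ−μ)²/2).
Σ(xᵢ−μ)² = (0.29)² + (-1.12)² + (0.26)² + (-0.30)² = 1.4961.
Posterior: Inv-Gamma(7.2 + 4/2, 1.0 + 1.4961/2) = Inv-Gamma(9.20, 1.74805).
E[σ²|data] = β/(α−1) = 1.74805/8.20 = 0.2132.

0.2132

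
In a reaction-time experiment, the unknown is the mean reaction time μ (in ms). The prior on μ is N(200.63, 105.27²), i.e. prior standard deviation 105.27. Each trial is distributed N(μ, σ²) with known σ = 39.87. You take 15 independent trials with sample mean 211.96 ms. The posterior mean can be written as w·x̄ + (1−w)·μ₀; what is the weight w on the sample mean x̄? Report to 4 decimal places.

0.9905

For Normal data with known variance σ², a Normal(μ₀, σ₀²) prior on μ is conjugate. Posterior precision = 1/σ₀² + n/σ²; posterior mean is the precision-weighted average of μ₀ and x̄.
σ₀² = 105.27² = 11081.7729, σ² = 39.87² = 1589.6169. Prior precision 1/σ₀² = 1/11081.7729; data precision n/σ² = 15/1589.6169.
w = (n/σ²)/(1/σ₀² + n/σ²) = n·σ₀²/(σ² + n·σ₀²) = 15·11081.7729/(1589.6169 + 15·11081.7729) = 166226.5935/167816.2104 = 0.9905.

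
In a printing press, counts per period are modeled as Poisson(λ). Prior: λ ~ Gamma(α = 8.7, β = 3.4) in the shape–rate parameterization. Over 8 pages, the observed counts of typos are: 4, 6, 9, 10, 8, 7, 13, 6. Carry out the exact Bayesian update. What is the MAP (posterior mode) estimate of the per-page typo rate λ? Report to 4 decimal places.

6.2018

With a Gamma(shape α, rate β) prior, the Poisson likelihood is conjugate: the posterior is Gamma(α + ΣXᵢ, β + n).
Sum of counts S = 63 over n = 8 pages.
Posterior: Gamma(α+S, β+n) = Gamma(8.7+63, 3.4+8) = Gamma(71.7, 11.4).
Mode of Gamma(α,β) for α≥1 is (α−1)/β = 70.7/11.4 = 6.2018.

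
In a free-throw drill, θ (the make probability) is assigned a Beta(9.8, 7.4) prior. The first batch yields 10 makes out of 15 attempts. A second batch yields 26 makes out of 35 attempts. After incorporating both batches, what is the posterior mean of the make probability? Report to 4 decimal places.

The Beta prior is conjugate to a Binomial/Bernoulli likelihood; the update adds successes to α and failures to β.
After batch 1: Beta(9.8+10, 7.4+5) = Beta(19.8, 12.4).
After batch 2: Beta(19.8+26, 12.4+9) = Beta(45.8, 21.4).
Posterior mean = α/(α+β) = 45.8/67.2 = 0.6815.

0.6815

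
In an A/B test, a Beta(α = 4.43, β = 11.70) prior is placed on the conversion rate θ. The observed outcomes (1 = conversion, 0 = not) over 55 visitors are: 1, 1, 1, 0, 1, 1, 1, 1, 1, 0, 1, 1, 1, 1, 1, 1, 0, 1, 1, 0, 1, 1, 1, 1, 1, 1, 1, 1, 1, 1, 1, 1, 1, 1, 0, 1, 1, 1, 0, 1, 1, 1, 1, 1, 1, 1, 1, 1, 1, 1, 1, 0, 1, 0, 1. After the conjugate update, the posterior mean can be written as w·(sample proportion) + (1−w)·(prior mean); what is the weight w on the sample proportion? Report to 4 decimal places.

The Beta prior is conjugate to a Binomial/Bernoulli likelihood; the update adds successes to α and failures to β.
Posterior mean = (α₀+k)/(α₀+β₀+n) = [n/(α₀+β₀+n)]·(k/n) + [(α₀+β₀)/(α₀+β₀+n)]·α₀/(α₀+β₀), so only n and the prior enter the weight.
The weight on the data is w = n/(α₀+β₀+n) = 55/(4.43+11.70+55) = 55/71.13 = 0.7732.

0.7732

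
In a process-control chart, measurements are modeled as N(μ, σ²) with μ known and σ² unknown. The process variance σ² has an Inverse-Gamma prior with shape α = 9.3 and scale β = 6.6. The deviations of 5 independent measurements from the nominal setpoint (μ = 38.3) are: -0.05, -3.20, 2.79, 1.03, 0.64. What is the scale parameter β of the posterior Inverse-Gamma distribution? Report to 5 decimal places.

With known mean μ and an Inverse-Gamma(α, β) prior on σ², the Normal likelihood is conjugate: posterior is Inv-Gamma(α + n/2, β + Σ(xᵢ−μ)²/2).
Σ(xᵢ−μ)² = (-0.05)² + (-3.20)² + (2.79)² + (1.03)² + (0.64)² = 19.4971.
Posterior: Inv-Gamma(9.3 + 5/2, 6.6 + 19.4971/2) = Inv-Gamma(11.80, 16.34855).
Posterior β = 16.34855.

16.34855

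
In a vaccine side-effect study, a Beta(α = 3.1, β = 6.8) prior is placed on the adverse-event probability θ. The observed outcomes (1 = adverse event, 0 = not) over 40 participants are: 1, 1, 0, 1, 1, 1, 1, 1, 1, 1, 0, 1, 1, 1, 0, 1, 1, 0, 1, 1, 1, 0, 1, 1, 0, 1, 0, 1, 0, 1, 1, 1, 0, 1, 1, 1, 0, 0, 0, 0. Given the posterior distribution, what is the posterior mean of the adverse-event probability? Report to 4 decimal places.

0.6032

The Beta prior is conjugate to a Binomial/Bernoulli likelihood; the update adds successes to α and failures to β.
Posterior: Beta(α+k, β+n−k) = Beta(3.1+27, 6.8+13) = Beta(30.1, 19.8).
Posterior mean = α/(α+β) = 30.1/49.9 = 0.6032.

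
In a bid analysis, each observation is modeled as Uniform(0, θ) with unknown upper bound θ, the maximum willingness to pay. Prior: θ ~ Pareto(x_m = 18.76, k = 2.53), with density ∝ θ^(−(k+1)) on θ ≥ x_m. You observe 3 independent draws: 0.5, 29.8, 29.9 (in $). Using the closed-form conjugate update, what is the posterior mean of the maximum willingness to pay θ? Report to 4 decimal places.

36.5004

A Pareto(scale x_m, shape k) prior on the upper bound θ of Uniform(0, θ) is conjugate: posterior is Pareto(max(x_m, max xᵢ), k + n).
Sample maximum = 29.9; prior scale x_m = 18.76 → posterior scale = max = 29.90.
Posterior shape = 2.53 + 3 = 5.53.
E[θ|data] = k·x_m/(k−1) = 5.53·29.90/4.53 = 36.5004.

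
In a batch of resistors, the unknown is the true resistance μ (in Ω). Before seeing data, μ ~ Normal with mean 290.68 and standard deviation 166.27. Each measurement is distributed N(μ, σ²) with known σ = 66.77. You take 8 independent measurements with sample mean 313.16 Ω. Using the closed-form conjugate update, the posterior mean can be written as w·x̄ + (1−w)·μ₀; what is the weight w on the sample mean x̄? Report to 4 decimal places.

For Normal data with known variance σ², a Normal(μ₀, σ₀²) prior on μ is conjugate. Posterior precision = 1/σ₀² + n/σ²; posterior mean is the precision-weighted average of μ₀ and x̄.
σ₀² = 166.27² = 27645.7129, σ² = 66.77² = 4458.2329. Prior precision 1/σ₀² = 1/27645.7129; data precision n/σ² = 8/4458.2329.
w = (n/σ²)/(1/σ₀² + n/σ²) = n·σ₀²/(σ² + n·σ₀²) = 8·27645.7129/(4458.2329 + 8·27645.7129) = 221165.7032/225623.9361 = 0.9802.

0.9802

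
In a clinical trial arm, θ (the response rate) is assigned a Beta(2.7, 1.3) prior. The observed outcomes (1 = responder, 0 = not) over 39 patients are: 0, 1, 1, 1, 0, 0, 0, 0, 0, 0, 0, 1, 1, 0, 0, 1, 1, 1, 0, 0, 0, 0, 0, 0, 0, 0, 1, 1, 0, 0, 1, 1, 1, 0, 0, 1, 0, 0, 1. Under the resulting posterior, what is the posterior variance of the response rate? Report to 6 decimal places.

The Beta prior is conjugate to a Binomial/Bernoulli likelihood; the update adds successes to α and failures to β.
Posterior: Beta(α+k, β+n−k) = Beta(2.7+15, 1.3+24) = Beta(17.7, 25.3).
Var = αβ/((α+β)²(α+β+1)) = 17.7·25.3/(43.0²·44.0) = 0.005504.

0.005504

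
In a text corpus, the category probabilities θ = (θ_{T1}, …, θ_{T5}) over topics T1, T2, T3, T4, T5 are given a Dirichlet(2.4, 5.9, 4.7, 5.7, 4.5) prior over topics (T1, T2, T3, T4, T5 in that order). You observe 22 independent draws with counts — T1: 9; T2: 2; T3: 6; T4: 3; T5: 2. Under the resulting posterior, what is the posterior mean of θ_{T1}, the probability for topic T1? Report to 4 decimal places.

The Dirichlet prior is conjugate to the Multinomial likelihood: each posterior αⱼ = prior αⱼ + observed count nⱼ.
Posterior concentration: (11.4, 7.9, 10.7, 8.7, 6.5), total = 45.2.
E[θ_{T1}|data] = α_{T1}/Σα = 11.4/45.2 = 0.2522.

0.2522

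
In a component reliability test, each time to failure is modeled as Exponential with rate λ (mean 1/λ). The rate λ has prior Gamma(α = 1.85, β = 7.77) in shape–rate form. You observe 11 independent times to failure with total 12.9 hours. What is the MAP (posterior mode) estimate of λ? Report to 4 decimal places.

With a Gamma(shape α, rate β) prior on the exponential rate λ, the posterior after n observations with total T = Σxᵢ is Gamma(α+n, β+T).
Posterior: Gamma(1.85+11, 7.77+12.9) = Gamma(12.85, 20.67).
Mode = (α−1)/β = 0.5733.

0.5733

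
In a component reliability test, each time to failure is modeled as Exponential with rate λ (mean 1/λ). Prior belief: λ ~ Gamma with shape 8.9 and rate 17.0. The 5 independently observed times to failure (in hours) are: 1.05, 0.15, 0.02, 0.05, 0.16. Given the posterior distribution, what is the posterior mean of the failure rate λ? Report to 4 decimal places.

0.7542

With a Gamma(shape α, rate β) prior on the exponential rate λ, the posterior after n observations with total T = Σxᵢ is Gamma(α+n, β+T).
Sum of observations T = 1.43 hours; n = 5.
Posterior: Gamma(8.9+5, 17.0+1.43) = Gamma(13.9, 18.43).
Posterior mean of λ = α/β = 13.9/18.43 = 0.7542.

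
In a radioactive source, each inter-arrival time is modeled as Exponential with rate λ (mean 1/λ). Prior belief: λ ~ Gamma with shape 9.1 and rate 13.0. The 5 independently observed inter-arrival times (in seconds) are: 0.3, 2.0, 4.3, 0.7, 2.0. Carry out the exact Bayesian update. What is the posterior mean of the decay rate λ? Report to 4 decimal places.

With a Gamma(shape α, rate β) prior on the exponential rate λ, the posterior after n observations with total T = Σxᵢ is Gamma(α+n, β+T).
Sum of observations T = 9.3 seconds; n = 5.
Posterior: Gamma(9.1+5, 13.0+9.3) = Gamma(14.1, 22.3).
Posterior mean of λ = α/β = 14.1/22.3 = 0.6323.

0.6323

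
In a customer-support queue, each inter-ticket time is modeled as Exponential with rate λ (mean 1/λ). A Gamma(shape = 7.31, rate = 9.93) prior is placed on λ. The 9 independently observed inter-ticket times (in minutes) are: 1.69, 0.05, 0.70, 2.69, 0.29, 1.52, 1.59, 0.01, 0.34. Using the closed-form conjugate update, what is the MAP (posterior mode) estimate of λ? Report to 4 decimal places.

0.8139

With a Gamma(shape α, rate β) prior on the exponential rate λ, the posterior after n observations with total T = Σxᵢ is Gamma(α+n, β+T).
Sum of observations T = 8.88 minutes; n = 9.
Posterior: Gamma(7.31+9, 9.93+8.88) = Gamma(16.31, 18.81).
Mode = (α−1)/β = 0.8139.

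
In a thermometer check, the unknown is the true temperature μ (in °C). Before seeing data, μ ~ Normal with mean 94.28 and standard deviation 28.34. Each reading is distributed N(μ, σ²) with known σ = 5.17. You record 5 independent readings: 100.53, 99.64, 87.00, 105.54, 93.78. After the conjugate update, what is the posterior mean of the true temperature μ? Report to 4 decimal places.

97.2780

For Normal data with known variance σ², a Normal(μ₀, σ₀²) prior on μ is conjugate. Posterior precision = 1/σ₀² + n/σ²; posterior mean is the precision-weighted average of μ₀ and x̄.
Σxᵢ = 100.53 + 99.64 + 87.00 + 105.54 + 93.78 = 486.49, so n·x̄ = 486.49.
σ₀² = 28.34² = 803.1556, σ² = 5.17² = 26.7289; σ² + n·σ₀² = 26.7289 + 5·803.1556 = 4042.5069.
Posterior mean = (μ₀/σ₀² + n·x̄/σ²)/(1/σ₀² + n/σ²) = (σ²·μ₀ + σ₀²·n·x̄)/(σ² + n·σ₀²) = (26.7289·94.28 + 803.1556·486.49)/4042.5069 = 393247.168536/4042.5069 = 97.2780.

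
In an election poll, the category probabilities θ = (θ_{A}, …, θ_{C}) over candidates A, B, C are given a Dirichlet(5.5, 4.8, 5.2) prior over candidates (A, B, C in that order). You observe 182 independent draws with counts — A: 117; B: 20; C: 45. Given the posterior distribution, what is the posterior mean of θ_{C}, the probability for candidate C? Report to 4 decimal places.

The Dirichlet prior is conjugate to the Multinomial likelihood: each posterior αⱼ = prior αⱼ + observed count nⱼ.
Posterior concentration: (122.5, 24.8, 50.2), total = 197.5.
E[θ_{C}|data] = α_{C}/Σα = 50.2/197.5 = 0.2542.

0.2542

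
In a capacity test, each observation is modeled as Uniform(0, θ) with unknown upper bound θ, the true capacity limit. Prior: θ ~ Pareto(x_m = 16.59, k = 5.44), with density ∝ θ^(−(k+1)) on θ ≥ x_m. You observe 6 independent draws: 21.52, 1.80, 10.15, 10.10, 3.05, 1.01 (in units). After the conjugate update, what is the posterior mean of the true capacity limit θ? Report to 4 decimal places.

A Pareto(scale x_m, shape k) prior on the upper bound θ of Uniform(0, θ) is conjugate: posterior is Pareto(max(x_m, max xᵢ), k + n).
Sample maximum = 21.52; prior scale x_m = 16.59 → posterior scale = max = 21.52.
Posterior shape = 5.44 + 6 = 11.44.
E[θ|data] = k·x_m/(k−1) = 11.44·21.52/10.44 = 23.5813.

23.5813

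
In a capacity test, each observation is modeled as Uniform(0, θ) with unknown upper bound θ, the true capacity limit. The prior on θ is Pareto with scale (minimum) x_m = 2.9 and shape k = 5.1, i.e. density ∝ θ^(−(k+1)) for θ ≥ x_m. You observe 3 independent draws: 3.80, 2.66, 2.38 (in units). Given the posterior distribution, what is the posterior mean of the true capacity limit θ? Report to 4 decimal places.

4.3352

A Pareto(scale x_m, shape k) prior on the upper bound θ of Uniform(0, θ) is conjugate: posterior is Pareto(max(x_m, max xᵢ), k + n).
Sample maximum = 3.80; prior scale x_m = 2.9 → posterior scale = max = 3.80.
Posterior shape = 5.1 + 3 = 8.1.
E[θ|data] = k·x_m/(k−1) = 8.1·3.80/7.1 = 4.3352.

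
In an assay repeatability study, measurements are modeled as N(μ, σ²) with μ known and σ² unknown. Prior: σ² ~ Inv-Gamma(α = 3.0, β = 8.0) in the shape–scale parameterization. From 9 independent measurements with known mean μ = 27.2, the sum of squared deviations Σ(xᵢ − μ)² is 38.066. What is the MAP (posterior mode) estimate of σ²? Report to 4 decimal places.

With known mean μ and an Inverse-Gamma(α, β) prior on σ², the Normal likelihood is conjugate: posterior is Inv-Gamma(α + n/2, β + Σ(xᵢ−μ)²/2).
Posterior: Inv-Gamma(3.0 + 9/2, 8.0 + 38.066/2) = Inv-Gamma(7.50, 27.0330).
Mode = β/(α+1) = 27.0330/8.50 = 3.1804.

3.1804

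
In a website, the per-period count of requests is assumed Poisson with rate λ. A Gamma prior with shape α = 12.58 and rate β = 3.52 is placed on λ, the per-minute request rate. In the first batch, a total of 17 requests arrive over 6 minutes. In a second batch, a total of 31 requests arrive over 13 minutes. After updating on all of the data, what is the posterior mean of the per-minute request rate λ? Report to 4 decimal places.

With a Gamma(shape α, rate β) prior, the Poisson likelihood is conjugate: the posterior is Gamma(α + ΣXᵢ, β + n).
After batch 1: Gamma(α+S, β+n) = Gamma(12.58+17, 3.52+6) = Gamma(29.58, 9.52).
After batch 2: Gamma(α+S, β+n) = Gamma(29.58+31, 9.52+13) = Gamma(60.58, 22.52).
Posterior mean = α/β = 60.58/22.52 = 2.6901.

2.6901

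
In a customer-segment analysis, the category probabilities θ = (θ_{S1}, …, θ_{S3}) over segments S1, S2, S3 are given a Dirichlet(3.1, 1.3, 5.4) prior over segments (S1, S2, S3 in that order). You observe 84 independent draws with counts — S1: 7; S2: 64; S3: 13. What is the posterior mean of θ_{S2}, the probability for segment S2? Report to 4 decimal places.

The Dirichlet prior is conjugate to the Multinomial likelihood: each posterior αⱼ = prior αⱼ + observed count nⱼ.
Posterior concentration: (10.1, 65.3, 18.4), total = 93.8.
E[θ_{S2}|data] = α_{S2}/Σα = 65.3/93.8 = 0.6962.

0.6962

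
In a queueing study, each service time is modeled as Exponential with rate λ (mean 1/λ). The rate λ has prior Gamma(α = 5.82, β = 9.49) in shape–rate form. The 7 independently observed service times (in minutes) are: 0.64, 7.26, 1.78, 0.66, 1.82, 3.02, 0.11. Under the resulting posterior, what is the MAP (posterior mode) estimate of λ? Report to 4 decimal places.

0.4770

With a Gamma(shape α, rate β) prior on the exponential rate λ, the posterior after n observations with total T = Σxᵢ is Gamma(α+n, β+T).
Sum of observations T = 15.29 minutes; n = 7.
Posterior: Gamma(5.82+7, 9.49+15.29) = Gamma(12.82, 24.78).
Mode = (α−1)/β = 0.4770.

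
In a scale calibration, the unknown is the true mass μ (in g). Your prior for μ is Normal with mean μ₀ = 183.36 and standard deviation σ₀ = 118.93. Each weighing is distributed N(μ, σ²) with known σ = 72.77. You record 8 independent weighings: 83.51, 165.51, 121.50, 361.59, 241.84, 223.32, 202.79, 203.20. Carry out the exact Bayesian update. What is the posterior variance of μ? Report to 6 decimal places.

632.341480

For Normal data with known variance σ², a Normal(μ₀, σ₀²) prior on μ is conjugate. Posterior precision = 1/σ₀² + n/σ²; posterior mean is the precision-weighted average of μ₀ and x̄.
σ₀² = 118.93² = 14144.3449, σ² = 72.77² = 5295.4729; σ² + n·σ₀² = 5295.4729 + 8·14144.3449 = 118450.2321.
Posterior precision = 1/σ₀² + n/σ² = 1/14144.3449 + 8/5295.4729 = (σ² + n·σ₀²)/(σ₀²σ²) = 118450.2321/(14144.3449·5295.4729); posterior variance σₙ² = σ₀²σ²/(σ² + n·σ₀²) = 14144.3449·5295.4729/118450.2321 = 632.341480.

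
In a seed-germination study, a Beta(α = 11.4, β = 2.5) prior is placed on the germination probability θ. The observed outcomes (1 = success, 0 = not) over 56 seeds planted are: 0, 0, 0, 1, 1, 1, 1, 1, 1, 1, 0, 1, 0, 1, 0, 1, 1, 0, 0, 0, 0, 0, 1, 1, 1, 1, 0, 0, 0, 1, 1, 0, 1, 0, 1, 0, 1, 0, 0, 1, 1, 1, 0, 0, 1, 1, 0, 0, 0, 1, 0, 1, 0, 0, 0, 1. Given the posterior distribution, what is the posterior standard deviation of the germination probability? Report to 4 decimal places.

0.0589

The Beta prior is conjugate to a Binomial/Bernoulli likelihood; the update adds successes to α and failures to β.
Posterior: Beta(α+k, β+n−k) = Beta(11.4+28, 2.5+28) = Beta(39.4, 30.5).
Var = αβ/((α+β)²(α+β+1)) = 39.4·30.5/(69.9²·70.9) = 0.00346893; SD = √0.00346893 = 0.0589.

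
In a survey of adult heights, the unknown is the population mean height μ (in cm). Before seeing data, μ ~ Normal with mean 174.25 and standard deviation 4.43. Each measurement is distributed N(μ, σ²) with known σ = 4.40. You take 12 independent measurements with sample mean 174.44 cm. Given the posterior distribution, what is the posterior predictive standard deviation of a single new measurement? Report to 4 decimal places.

For Normal data with known variance σ², a Normal(μ₀, σ₀²) prior on μ is conjugate. Posterior precision = 1/σ₀² + n/σ²; posterior mean is the precision-weighted average of μ₀ and x̄.
σ₀² = 4.43² = 19.6249, σ² = 4.40² = 19.36; σ² + n·σ₀² = 19.36 + 12·19.6249 = 254.8588.
Posterior precision = 1/σ₀² + n/σ² = 1/19.6249 + 12/19.36 = (σ² + n·σ₀²)/(σ₀²σ²) = 254.8588/(19.6249·19.36); posterior variance σₙ² = σ₀²σ²/(σ² + n·σ₀²) = 19.6249·19.36/254.8588 = 1.490779.
Predictive variance for one new observation = σₙ² + σ² = 19.6249·19.36/254.8588 + 19.36 = σ²·(σ₀² + 254.8588)/254.8588 = 19.36·274.4837/254.8588 = 20.850779; SD = √(19.36·274.4837/254.8588) = 4.5663.

4.5663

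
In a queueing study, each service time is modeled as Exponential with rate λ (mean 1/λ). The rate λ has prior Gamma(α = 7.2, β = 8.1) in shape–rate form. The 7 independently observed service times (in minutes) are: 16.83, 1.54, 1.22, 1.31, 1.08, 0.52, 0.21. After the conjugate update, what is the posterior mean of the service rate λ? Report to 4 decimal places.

With a Gamma(shape α, rate β) prior on the exponential rate λ, the posterior after n observations with total T = Σxᵢ is Gamma(α+n, β+T).
Sum of observations T = 22.71 minutes; n = 7.
Posterior: Gamma(7.2+7, 8.1+22.71) = Gamma(14.2, 30.81).
Posterior mean of λ = α/β = 14.2/30.81 = 0.4609.

0.4609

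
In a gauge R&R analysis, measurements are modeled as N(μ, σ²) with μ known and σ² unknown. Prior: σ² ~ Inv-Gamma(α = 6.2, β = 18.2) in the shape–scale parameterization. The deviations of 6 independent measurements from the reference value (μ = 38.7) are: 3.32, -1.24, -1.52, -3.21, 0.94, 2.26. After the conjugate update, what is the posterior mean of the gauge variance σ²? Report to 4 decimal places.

With known mean μ and an Inverse-Gamma(α, β) prior on σ², the Normal likelihood is conjugate: posterior is Inv-Gamma(α + n/2, β + Σ(xᵢ−μ)²/2).
Σ(xᵢ−μ)² = (3.32)² + (-1.24)² + (-1.52)² + (-3.21)² + (0.94)² + (2.26)² = 31.1657.
Posterior: Inv-Gamma(6.2 + 6/2, 18.2 + 31.1657/2) = Inv-Gamma(9.20, 33.78285).
E[σ²|data] = β/(α−1) = 33.78285/8.20 = 4.1199.

4.1199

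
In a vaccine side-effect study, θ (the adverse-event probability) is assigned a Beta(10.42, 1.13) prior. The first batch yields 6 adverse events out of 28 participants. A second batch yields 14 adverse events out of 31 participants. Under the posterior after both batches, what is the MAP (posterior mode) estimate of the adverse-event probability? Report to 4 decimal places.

0.4292

The Beta prior is conjugate to a Binomial/Bernoulli likelihood; the update adds successes to α and failures to β.
After batch 1: Beta(10.42+6, 1.13+22) = Beta(16.42, 23.13).
After batch 2: Beta(16.42+14, 23.13+17) = Beta(30.42, 40.13).
Mode of Beta(a,b) for a,b>1 is (a−1)/(a+b−2) = 29.42/68.55 = 0.4292.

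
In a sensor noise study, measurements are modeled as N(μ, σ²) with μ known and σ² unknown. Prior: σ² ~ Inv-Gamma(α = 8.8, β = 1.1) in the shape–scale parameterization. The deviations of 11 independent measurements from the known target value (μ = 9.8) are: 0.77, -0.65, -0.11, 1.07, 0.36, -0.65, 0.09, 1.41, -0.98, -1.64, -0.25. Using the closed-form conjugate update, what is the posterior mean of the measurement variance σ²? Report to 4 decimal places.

With known mean μ and an Inverse-Gamma(α, β) prior on σ², the Normal likelihood is conjugate: posterior is Inv-Gamma(α + n/2, β + Σ(xᵢ−μ)²/2).
Σ(xᵢ−μ)² = (0.77)² + (-0.65)² + (-0.11)² + (1.07)² + (0.36)² + (-0.65)² + (0.09)² + (1.41)² + (-0.98)² + (-1.64)² + (-0.25)² = 8.4332.
Posterior: Inv-Gamma(8.8 + 11/2, 1.1 + 8.4332/2) = Inv-Gamma(14.30, 5.31660).
E[σ²|data] = β/(α−1) = 5.31660/13.30 = 0.3997.

0.3997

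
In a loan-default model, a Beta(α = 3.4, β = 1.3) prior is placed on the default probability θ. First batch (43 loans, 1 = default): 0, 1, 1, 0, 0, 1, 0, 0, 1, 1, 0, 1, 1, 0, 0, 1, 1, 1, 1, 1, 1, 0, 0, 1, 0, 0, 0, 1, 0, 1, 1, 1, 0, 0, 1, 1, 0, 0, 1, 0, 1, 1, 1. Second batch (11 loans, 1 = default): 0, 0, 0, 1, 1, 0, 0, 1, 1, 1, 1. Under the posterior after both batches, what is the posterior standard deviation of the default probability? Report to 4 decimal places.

0.0641

The Beta prior is conjugate to a Binomial/Bernoulli likelihood; the update adds successes to α and failures to β.
After batch 1: Beta(3.4+24, 1.3+19) = Beta(27.4, 20.3).
After batch 2: Beta(27.4+6, 20.3+5) = Beta(33.4, 25.3).
Var = αβ/((α+β)²(α+β+1)) = 33.4·25.3/(58.7²·59.7) = 0.00410787; SD = √0.00410787 = 0.0641.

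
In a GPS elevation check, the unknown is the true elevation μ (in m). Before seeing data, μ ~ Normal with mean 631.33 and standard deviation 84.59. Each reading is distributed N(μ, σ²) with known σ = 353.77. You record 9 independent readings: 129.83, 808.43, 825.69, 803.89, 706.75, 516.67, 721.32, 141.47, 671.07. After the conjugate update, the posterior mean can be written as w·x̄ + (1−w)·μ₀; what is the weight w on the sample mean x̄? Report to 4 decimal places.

0.3397

For Normal data with known variance σ², a Normal(μ₀, σ₀²) prior on μ is conjugate. Posterior precision = 1/σ₀² + n/σ²; posterior mean is the precision-weighted average of μ₀ and x̄.
σ₀² = 84.59² = 7155.4681, σ² = 353.77² = 125153.2129. Prior precision 1/σ₀² = 1/7155.4681; data precision n/σ² = 9/125153.2129.
w = (n/σ²)/(1/σ₀² + n/σ²) = n·σ₀²/(σ² + n·σ₀²) = 9·7155.4681/(125153.2129 + 9·7155.4681) = 64399.2129/189552.4258 = 0.3397.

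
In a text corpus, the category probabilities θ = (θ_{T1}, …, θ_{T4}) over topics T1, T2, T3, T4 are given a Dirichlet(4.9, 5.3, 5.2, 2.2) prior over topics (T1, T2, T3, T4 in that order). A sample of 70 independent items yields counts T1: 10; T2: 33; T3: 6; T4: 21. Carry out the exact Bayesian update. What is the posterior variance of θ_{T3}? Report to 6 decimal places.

0.001259

The Dirichlet prior is conjugate to the Multinomial likelihood: each posterior αⱼ = prior αⱼ + observed count nⱼ.
Posterior concentration: (14.9, 38.3, 11.2, 23.2), total = 87.6.
Var[θ_j] = α_j(Σα−α_j)/((Σα)²(Σα+1)) = 11.2·76.4/(87.6²·88.6) = 0.001259.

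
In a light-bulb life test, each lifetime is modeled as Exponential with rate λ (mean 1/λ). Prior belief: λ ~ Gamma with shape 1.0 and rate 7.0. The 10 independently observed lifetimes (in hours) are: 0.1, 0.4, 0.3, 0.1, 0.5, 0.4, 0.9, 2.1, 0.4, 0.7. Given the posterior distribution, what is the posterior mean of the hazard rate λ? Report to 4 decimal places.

0.8527

With a Gamma(shape α, rate β) prior on the exponential rate λ, the posterior after n observations with total T = Σxᵢ is Gamma(α+n, β+T).
Sum of observations T = 5.9 hours; n = 10.
Posterior: Gamma(1.0+10, 7.0+5.9) = Gamma(11.0, 12.9).
Posterior mean of λ = α/β = 11.0/12.9 = 0.8527.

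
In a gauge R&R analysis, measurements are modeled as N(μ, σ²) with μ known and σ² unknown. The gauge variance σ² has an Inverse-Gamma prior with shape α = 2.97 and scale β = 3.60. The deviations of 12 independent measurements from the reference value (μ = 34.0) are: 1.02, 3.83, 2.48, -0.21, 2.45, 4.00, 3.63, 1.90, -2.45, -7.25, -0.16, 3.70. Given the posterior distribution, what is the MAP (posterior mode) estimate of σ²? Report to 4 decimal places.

With known mean μ and an Inverse-Gamma(α, β) prior on σ², the Normal likelihood is conjugate: posterior is Inv-Gamma(α + n/2, β + Σ(xᵢ−μ)²/2).
Σ(xᵢ−μ)² = (1.02)² + (3.83)² + (2.48)² + (-0.21)² + (2.45)² + (4.00)² + (3.63)² + (1.90)² + (-2.45)² + (-7.25)² + (-0.16)² + (3.70)² = 132.9738.
Posterior: Inv-Gamma(2.97 + 12/2, 3.60 + 132.9738/2) = Inv-Gamma(8.97, 70.08690).
Mode = β/(α+1) = 70.08690/9.97 = 7.0298.

7.0298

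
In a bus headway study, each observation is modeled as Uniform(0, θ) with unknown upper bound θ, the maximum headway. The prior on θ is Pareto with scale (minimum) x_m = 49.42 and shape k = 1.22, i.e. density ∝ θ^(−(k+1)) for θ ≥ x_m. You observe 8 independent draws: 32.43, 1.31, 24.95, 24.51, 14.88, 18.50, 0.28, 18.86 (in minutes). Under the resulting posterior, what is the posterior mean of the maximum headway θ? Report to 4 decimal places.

55.4322

A Pareto(scale x_m, shape k) prior on the upper bound θ of Uniform(0, θ) is conjugate: posterior is Pareto(max(x_m, max xᵢ), k + n).
Sample maximum = 32.43; prior scale x_m = 49.42 → posterior scale = max = 49.42.
Posterior shape = 1.22 + 8 = 9.22.
E[θ|data] = k·x_m/(k−1) = 9.22·49.42/8.22 = 55.4322.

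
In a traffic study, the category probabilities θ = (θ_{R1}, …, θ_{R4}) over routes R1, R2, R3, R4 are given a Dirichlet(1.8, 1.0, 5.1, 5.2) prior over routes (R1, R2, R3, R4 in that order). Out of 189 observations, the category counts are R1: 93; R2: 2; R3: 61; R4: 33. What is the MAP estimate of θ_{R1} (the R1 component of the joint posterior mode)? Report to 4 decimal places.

The Dirichlet prior is conjugate to the Multinomial likelihood: each posterior αⱼ = prior αⱼ + observed count nⱼ.
Posterior concentration: (94.8, 3.0, 66.1, 38.2), total = 202.1.
Joint mode component: (α_{R1}−1)/(Σα−K) = 93.8/198.1 = 0.4735.

0.4735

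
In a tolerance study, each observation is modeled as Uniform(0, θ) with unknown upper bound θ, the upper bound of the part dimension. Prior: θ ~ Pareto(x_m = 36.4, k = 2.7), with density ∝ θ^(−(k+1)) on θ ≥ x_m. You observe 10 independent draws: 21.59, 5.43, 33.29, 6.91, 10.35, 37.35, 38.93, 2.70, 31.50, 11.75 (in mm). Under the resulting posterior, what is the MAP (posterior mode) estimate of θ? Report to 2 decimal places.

38.93

A Pareto(scale x_m, shape k) prior on the upper bound θ of Uniform(0, θ) is conjugate: posterior is Pareto(max(x_m, max xᵢ), k + n).
Sample maximum = 38.93; prior scale x_m = 36.4 → posterior scale = max = 38.93.
Posterior shape = 2.7 + 10 = 12.7.
The Pareto density is decreasing on [x_m, ∞), so the mode is x_m = 38.93.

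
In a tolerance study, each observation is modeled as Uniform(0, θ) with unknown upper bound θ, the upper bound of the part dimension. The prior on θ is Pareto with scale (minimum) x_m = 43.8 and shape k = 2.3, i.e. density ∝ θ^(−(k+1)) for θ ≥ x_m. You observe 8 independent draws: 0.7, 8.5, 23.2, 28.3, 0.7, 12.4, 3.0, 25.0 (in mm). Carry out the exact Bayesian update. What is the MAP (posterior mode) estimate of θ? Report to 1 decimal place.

A Pareto(scale x_m, shape k) prior on the upper bound θ of Uniform(0, θ) is conjugate: posterior is Pareto(max(x_m, max xᵢ), k + n).
Sample maximum = 28.3; prior scale x_m = 43.8 → posterior scale = max = 43.8.
Posterior shape = 2.3 + 8 = 10.3.
The Pareto density is decreasing on [x_m, ∞), so the mode is x_m = 43.8.

43.8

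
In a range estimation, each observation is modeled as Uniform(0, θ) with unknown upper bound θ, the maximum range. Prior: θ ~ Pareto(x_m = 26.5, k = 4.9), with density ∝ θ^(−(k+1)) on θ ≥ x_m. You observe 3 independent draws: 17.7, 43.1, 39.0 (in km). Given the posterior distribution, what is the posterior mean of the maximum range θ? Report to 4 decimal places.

49.3464

A Pareto(scale x_m, shape k) prior on the upper bound θ of Uniform(0, θ) is conjugate: posterior is Pareto(max(x_m, max xᵢ), k + n).
Sample maximum = 43.1; prior scale x_m = 26.5 → posterior scale = max = 43.1.
Posterior shape = 4.9 + 3 = 7.9.
E[θ|data] = k·x_m/(k−1) = 7.9·43.1/6.9 = 49.3464.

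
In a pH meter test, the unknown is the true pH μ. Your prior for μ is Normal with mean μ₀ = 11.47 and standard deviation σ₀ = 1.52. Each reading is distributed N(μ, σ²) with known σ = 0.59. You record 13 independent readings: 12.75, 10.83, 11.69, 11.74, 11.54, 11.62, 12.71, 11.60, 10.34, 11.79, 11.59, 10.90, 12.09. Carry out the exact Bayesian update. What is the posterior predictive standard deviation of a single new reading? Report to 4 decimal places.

0.6120

For Normal data with known variance σ², a Normal(μ₀, σ₀²) prior on μ is conjugate. Posterior precision = 1/σ₀² + n/σ²; posterior mean is the precision-weighted average of μ₀ and x̄.
σ₀² = 1.52² = 2.3104, σ² = 0.59² = 0.3481; σ² + n·σ₀² = 0.3481 + 13·2.3104 = 30.3833.
Posterior precision = 1/σ₀² + n/σ² = 1/2.3104 + 13/0.3481 = (σ² + n·σ₀²)/(σ₀²σ²) = 30.3833/(2.3104·0.3481); posterior variance σₙ² = σ₀²σ²/(σ² + n·σ₀²) = 2.3104·0.3481/30.3833 = 0.026470.
Predictive variance for one new observation = σₙ² + σ² = 2.3104·0.3481/30.3833 + 0.3481 = σ²·(σ₀² + 30.3833)/30.3833 = 0.3481·32.6937/30.3833 = 0.374570; SD = √(0.3481·32.6937/30.3833) = 0.6120.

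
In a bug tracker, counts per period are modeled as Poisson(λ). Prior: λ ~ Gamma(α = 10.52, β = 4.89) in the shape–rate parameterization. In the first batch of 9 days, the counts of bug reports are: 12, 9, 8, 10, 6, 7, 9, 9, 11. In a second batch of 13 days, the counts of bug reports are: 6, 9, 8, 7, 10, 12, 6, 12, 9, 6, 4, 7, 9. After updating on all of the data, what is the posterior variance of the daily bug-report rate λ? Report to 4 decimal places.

0.2718

With a Gamma(shape α, rate β) prior, the Poisson likelihood is conjugate: the posterior is Gamma(α + ΣXᵢ, β + n).
Batch 1: sum of counts S = 81 over n = 9 days.
After batch 1: Gamma(α+S, β+n) = Gamma(10.52+81, 4.89+9) = Gamma(91.52, 13.89).
Batch 2: sum of counts S = 105 over n = 13 days.
After batch 2: Gamma(α+S, β+n) = Gamma(91.52+105, 13.89+13) = Gamma(196.52, 26.89).
Var = α/β² = 196.52/26.89² = 0.2718.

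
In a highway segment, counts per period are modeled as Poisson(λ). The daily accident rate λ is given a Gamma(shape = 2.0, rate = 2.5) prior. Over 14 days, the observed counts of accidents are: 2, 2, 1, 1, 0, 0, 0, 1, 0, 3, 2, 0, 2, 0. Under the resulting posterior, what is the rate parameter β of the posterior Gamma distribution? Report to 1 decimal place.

With a Gamma(shape α, rate β) prior, the Poisson likelihood is conjugate: the posterior is Gamma(α + ΣXᵢ, β + n).
Sum of counts S = 14 over n = 14 days.
Posterior: Gamma(α+S, β+n) = Gamma(2.0+14, 2.5+14) = Gamma(16.0, 16.5).
Posterior β = 16.5.

16.5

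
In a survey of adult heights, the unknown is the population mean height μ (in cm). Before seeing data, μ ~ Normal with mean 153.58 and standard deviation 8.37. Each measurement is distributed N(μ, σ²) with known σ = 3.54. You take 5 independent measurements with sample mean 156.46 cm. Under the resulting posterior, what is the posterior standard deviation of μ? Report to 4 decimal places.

1.5556

For Normal data with known variance σ², a Normal(μ₀, σ₀²) prior on μ is conjugate. Posterior precision = 1/σ₀² + n/σ²; posterior mean is the precision-weighted average of μ₀ and x̄.
σ₀² = 8.37² = 70.0569, σ² = 3.54² = 12.5316; σ² + n·σ₀² = 12.5316 + 5·70.0569 = 362.8161.
Posterior precision = 1/σ₀² + n/σ² = 1/70.0569 + 5/12.5316 = (σ² + n·σ₀²)/(σ₀²σ²) = 362.8161/(70.0569·12.5316); posterior variance σₙ² = σ₀²σ²/(σ² + n·σ₀²) = 70.0569·12.5316/362.8161 = 2.419752.
Posterior SD = √σₙ² = √(70.0569·12.5316/362.8161) = 1.5556.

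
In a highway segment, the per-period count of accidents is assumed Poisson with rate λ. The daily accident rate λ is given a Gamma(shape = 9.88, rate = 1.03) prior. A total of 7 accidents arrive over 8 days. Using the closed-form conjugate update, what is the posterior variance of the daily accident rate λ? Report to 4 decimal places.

0.2070

With a Gamma(shape α, rate β) prior, the Poisson likelihood is conjugate: the posterior is Gamma(α + ΣXᵢ, β + n).
Posterior: Gamma(α+S, β+n) = Gamma(9.88+7, 1.03+8) = Gamma(16.88, 9.03).
Var = α/β² = 16.88/9.03² = 0.2070.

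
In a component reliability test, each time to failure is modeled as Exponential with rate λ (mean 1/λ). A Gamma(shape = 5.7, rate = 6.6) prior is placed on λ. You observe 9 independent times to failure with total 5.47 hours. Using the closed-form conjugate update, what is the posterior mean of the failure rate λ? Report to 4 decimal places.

1.2179

With a Gamma(shape α, rate β) prior on the exponential rate λ, the posterior after n observations with total T = Σxᵢ is Gamma(α+n, β+T).
Posterior: Gamma(5.7+9, 6.6+5.47) = Gamma(14.7, 12.07).
Posterior mean of λ = α/β = 14.7/12.07 = 1.2179.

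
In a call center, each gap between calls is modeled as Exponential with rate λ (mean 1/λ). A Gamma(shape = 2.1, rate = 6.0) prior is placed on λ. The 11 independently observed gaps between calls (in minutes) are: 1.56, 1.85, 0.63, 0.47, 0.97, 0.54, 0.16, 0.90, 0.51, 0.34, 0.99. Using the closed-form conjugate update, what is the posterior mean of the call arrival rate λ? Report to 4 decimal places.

0.8780

With a Gamma(shape α, rate β) prior on the exponential rate λ, the posterior after n observations with total T = Σxᵢ is Gamma(α+n, β+T).
Sum of observations T = 8.92 minutes; n = 11.
Posterior: Gamma(2.1+11, 6.0+8.92) = Gamma(13.1, 14.92).
Posterior mean of λ = α/β = 13.1/14.92 = 0.8780.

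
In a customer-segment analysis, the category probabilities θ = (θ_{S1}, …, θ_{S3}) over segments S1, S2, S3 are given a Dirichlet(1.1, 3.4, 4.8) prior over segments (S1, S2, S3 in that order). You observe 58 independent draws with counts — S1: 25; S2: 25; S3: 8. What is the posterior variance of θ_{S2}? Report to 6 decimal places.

The Dirichlet prior is conjugate to the Multinomial likelihood: each posterior αⱼ = prior αⱼ + observed count nⱼ.
Posterior concentration: (26.1, 28.4, 12.8), total = 67.3.
Var[θ_j] = α_j(Σα−α_j)/((Σα)²(Σα+1)) = 28.4·38.9/(67.3²·68.3) = 0.003571.

0.003571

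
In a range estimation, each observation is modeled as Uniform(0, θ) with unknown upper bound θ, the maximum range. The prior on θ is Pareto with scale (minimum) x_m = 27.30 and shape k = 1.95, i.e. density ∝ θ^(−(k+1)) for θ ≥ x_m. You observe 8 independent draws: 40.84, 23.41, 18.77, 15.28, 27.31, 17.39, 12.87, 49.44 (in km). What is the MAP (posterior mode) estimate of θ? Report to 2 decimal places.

49.44

A Pareto(scale x_m, shape k) prior on the upper bound θ of Uniform(0, θ) is conjugate: posterior is Pareto(max(x_m, max xᵢ), k + n).
Sample maximum = 49.44; prior scale x_m = 27.30 → posterior scale = max = 49.44.
Posterior shape = 1.95 + 8 = 9.95.
The Pareto density is decreasing on [x_m, ∞), so the mode is x_m = 49.44.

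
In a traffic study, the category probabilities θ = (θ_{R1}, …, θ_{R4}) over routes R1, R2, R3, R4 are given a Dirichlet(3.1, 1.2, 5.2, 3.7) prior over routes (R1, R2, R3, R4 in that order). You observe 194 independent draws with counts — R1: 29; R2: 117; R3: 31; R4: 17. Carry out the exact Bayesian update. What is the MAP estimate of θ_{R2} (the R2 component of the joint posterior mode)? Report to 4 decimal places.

0.5768

The Dirichlet prior is conjugate to the Multinomial likelihood: each posterior αⱼ = prior αⱼ + observed count nⱼ.
Posterior concentration: (32.1, 118.2, 36.2, 20.7), total = 207.2.
Joint mode component: (α_{R2}−1)/(Σα−K) = 117.2/203.2 = 0.5768.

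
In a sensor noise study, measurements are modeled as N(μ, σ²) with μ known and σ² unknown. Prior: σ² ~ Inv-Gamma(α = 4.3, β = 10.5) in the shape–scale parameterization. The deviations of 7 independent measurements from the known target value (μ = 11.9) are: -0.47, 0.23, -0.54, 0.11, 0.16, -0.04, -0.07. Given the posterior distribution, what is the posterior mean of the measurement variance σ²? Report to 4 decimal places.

1.5889

With known mean μ and an Inverse-Gamma(α, β) prior on σ², the Normal likelihood is conjugate: posterior is Inv-Gamma(α + n/2, β + Σ(xᵢ−μ)²/2).
Σ(xᵢ−μ)² = (-0.47)² + (0.23)² + (-0.54)² + (0.11)² + (0.16)² + (-0.04)² + (-0.07)² = 0.6096.
Posterior: Inv-Gamma(4.3 + 7/2, 10.5 + 0.6096/2) = Inv-Gamma(7.80, 10.80480).
E[σ²|data] = β/(α−1) = 10.80480/6.80 = 1.5889.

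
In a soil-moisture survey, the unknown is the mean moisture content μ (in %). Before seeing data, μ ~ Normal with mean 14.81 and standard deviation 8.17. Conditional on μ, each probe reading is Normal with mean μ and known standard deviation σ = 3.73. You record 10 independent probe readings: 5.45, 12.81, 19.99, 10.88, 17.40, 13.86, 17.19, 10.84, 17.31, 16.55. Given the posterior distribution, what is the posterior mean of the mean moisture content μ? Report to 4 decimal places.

For Normal data with known variance σ², a Normal(μ₀, σ₀²) prior on μ is conjugate. Posterior precision = 1/σ₀² + n/σ²; posterior mean is the precision-weighted average of μ₀ and x̄.
Σxᵢ = 5.45 + 12.81 + 19.99 + 10.88 + 17.40 + 13.86 + 17.19 + 10.84 + 17.31 + 16.55 = 142.28, so n·x̄ = 142.28.
σ₀² = 8.17² = 66.7489, σ² = 3.73² = 13.9129; σ² + n·σ₀² = 13.9129 + 10·66.7489 = 681.4019.
Posterior mean = (μ₀/σ₀² + n·x̄/σ²)/(1/σ₀² + n/σ²) = (σ²·μ₀ + σ₀²·n·x̄)/(σ² + n·σ₀²) = (13.9129·14.81 + 66.7489·142.28)/681.4019 = 9703.083541/681.4019 = 14.2399.

14.2399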